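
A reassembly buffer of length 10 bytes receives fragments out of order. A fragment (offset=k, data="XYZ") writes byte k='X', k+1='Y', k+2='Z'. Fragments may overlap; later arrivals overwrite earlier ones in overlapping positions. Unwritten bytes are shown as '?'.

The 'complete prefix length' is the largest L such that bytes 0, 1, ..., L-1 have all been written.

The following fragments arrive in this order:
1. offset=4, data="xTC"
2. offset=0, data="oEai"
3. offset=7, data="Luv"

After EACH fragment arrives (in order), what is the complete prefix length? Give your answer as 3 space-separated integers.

Answer: 0 7 10

Derivation:
Fragment 1: offset=4 data="xTC" -> buffer=????xTC??? -> prefix_len=0
Fragment 2: offset=0 data="oEai" -> buffer=oEaixTC??? -> prefix_len=7
Fragment 3: offset=7 data="Luv" -> buffer=oEaixTCLuv -> prefix_len=10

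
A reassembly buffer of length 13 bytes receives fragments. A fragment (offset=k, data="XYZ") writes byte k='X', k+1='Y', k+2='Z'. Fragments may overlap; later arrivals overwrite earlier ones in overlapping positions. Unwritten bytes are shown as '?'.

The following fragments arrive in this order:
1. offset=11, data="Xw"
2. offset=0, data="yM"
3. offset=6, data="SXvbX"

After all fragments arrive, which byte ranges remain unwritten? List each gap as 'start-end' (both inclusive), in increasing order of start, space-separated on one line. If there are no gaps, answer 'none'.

Answer: 2-5

Derivation:
Fragment 1: offset=11 len=2
Fragment 2: offset=0 len=2
Fragment 3: offset=6 len=5
Gaps: 2-5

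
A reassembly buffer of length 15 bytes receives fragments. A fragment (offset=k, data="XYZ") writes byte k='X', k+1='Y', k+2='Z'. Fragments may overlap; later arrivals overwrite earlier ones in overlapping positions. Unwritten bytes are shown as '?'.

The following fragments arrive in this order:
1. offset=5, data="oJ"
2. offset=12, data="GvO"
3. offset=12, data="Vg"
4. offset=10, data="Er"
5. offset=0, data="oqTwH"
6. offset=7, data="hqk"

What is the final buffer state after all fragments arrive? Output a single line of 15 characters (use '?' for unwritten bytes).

Answer: oqTwHoJhqkErVgO

Derivation:
Fragment 1: offset=5 data="oJ" -> buffer=?????oJ????????
Fragment 2: offset=12 data="GvO" -> buffer=?????oJ?????GvO
Fragment 3: offset=12 data="Vg" -> buffer=?????oJ?????VgO
Fragment 4: offset=10 data="Er" -> buffer=?????oJ???ErVgO
Fragment 5: offset=0 data="oqTwH" -> buffer=oqTwHoJ???ErVgO
Fragment 6: offset=7 data="hqk" -> buffer=oqTwHoJhqkErVgO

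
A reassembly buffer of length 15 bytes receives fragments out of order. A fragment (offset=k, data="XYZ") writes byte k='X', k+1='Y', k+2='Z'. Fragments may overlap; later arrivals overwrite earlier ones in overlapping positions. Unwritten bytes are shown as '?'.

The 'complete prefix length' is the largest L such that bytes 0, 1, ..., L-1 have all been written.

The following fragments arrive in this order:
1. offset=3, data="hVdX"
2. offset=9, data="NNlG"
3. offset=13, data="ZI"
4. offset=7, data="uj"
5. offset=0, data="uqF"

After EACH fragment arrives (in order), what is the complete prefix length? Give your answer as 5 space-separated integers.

Fragment 1: offset=3 data="hVdX" -> buffer=???hVdX???????? -> prefix_len=0
Fragment 2: offset=9 data="NNlG" -> buffer=???hVdX??NNlG?? -> prefix_len=0
Fragment 3: offset=13 data="ZI" -> buffer=???hVdX??NNlGZI -> prefix_len=0
Fragment 4: offset=7 data="uj" -> buffer=???hVdXujNNlGZI -> prefix_len=0
Fragment 5: offset=0 data="uqF" -> buffer=uqFhVdXujNNlGZI -> prefix_len=15

Answer: 0 0 0 0 15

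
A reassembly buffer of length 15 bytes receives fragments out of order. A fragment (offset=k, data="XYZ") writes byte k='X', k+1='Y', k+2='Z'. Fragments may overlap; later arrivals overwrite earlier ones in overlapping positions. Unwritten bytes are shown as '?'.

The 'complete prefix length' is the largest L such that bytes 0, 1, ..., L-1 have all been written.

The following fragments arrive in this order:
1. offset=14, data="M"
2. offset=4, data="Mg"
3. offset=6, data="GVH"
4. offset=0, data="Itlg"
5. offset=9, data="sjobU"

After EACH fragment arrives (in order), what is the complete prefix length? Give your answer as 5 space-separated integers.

Answer: 0 0 0 9 15

Derivation:
Fragment 1: offset=14 data="M" -> buffer=??????????????M -> prefix_len=0
Fragment 2: offset=4 data="Mg" -> buffer=????Mg????????M -> prefix_len=0
Fragment 3: offset=6 data="GVH" -> buffer=????MgGVH?????M -> prefix_len=0
Fragment 4: offset=0 data="Itlg" -> buffer=ItlgMgGVH?????M -> prefix_len=9
Fragment 5: offset=9 data="sjobU" -> buffer=ItlgMgGVHsjobUM -> prefix_len=15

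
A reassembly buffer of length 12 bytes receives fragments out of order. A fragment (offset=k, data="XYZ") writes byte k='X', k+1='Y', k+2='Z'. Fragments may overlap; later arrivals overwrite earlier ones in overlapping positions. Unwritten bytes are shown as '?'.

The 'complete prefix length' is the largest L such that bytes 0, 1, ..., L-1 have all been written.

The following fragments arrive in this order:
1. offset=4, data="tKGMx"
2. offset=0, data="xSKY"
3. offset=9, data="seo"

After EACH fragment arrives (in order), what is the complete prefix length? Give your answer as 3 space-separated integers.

Answer: 0 9 12

Derivation:
Fragment 1: offset=4 data="tKGMx" -> buffer=????tKGMx??? -> prefix_len=0
Fragment 2: offset=0 data="xSKY" -> buffer=xSKYtKGMx??? -> prefix_len=9
Fragment 3: offset=9 data="seo" -> buffer=xSKYtKGMxseo -> prefix_len=12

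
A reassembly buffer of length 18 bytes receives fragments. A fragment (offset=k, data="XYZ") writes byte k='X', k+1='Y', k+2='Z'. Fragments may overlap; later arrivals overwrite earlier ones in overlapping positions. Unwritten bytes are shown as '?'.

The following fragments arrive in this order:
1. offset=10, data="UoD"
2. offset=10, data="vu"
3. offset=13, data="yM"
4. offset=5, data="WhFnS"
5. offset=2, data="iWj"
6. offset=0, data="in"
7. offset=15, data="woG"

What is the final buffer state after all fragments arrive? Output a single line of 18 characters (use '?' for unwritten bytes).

Answer: iniWjWhFnSvuDyMwoG

Derivation:
Fragment 1: offset=10 data="UoD" -> buffer=??????????UoD?????
Fragment 2: offset=10 data="vu" -> buffer=??????????vuD?????
Fragment 3: offset=13 data="yM" -> buffer=??????????vuDyM???
Fragment 4: offset=5 data="WhFnS" -> buffer=?????WhFnSvuDyM???
Fragment 5: offset=2 data="iWj" -> buffer=??iWjWhFnSvuDyM???
Fragment 6: offset=0 data="in" -> buffer=iniWjWhFnSvuDyM???
Fragment 7: offset=15 data="woG" -> buffer=iniWjWhFnSvuDyMwoG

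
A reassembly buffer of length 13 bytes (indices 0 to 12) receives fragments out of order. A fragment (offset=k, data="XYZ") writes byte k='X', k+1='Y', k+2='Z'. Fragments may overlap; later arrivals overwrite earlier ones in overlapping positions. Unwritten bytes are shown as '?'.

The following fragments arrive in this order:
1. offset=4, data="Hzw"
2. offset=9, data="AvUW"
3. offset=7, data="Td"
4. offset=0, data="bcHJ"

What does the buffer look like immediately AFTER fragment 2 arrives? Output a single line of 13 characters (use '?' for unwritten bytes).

Answer: ????Hzw??AvUW

Derivation:
Fragment 1: offset=4 data="Hzw" -> buffer=????Hzw??????
Fragment 2: offset=9 data="AvUW" -> buffer=????Hzw??AvUW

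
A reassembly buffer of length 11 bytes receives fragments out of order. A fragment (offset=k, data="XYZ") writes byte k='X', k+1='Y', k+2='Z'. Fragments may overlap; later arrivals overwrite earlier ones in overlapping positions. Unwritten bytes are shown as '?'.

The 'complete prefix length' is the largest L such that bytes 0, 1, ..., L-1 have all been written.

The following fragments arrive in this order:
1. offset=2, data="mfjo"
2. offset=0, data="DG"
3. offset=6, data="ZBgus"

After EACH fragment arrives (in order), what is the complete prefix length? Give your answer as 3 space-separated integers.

Fragment 1: offset=2 data="mfjo" -> buffer=??mfjo????? -> prefix_len=0
Fragment 2: offset=0 data="DG" -> buffer=DGmfjo????? -> prefix_len=6
Fragment 3: offset=6 data="ZBgus" -> buffer=DGmfjoZBgus -> prefix_len=11

Answer: 0 6 11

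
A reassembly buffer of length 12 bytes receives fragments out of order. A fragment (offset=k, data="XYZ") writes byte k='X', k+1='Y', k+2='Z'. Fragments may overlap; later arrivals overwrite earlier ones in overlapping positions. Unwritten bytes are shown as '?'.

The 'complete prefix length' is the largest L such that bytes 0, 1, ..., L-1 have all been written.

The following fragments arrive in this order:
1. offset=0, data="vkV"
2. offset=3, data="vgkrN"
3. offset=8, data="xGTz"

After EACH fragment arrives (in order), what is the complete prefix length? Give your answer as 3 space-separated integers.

Answer: 3 8 12

Derivation:
Fragment 1: offset=0 data="vkV" -> buffer=vkV????????? -> prefix_len=3
Fragment 2: offset=3 data="vgkrN" -> buffer=vkVvgkrN???? -> prefix_len=8
Fragment 3: offset=8 data="xGTz" -> buffer=vkVvgkrNxGTz -> prefix_len=12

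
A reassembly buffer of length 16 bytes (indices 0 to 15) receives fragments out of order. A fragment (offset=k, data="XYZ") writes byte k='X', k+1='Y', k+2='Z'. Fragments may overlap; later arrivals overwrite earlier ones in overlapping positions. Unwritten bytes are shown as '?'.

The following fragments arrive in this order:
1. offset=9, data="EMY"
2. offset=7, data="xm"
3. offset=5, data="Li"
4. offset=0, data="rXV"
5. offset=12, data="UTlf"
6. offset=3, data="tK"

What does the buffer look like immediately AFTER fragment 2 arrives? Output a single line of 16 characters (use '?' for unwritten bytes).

Fragment 1: offset=9 data="EMY" -> buffer=?????????EMY????
Fragment 2: offset=7 data="xm" -> buffer=???????xmEMY????

Answer: ???????xmEMY????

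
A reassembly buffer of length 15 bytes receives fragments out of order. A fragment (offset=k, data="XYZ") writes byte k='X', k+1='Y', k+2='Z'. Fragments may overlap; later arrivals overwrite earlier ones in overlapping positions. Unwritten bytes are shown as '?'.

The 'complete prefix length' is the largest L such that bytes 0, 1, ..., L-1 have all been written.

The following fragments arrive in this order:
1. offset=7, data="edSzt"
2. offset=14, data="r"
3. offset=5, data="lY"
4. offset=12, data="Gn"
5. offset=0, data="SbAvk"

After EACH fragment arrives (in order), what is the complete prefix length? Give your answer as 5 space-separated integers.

Answer: 0 0 0 0 15

Derivation:
Fragment 1: offset=7 data="edSzt" -> buffer=???????edSzt??? -> prefix_len=0
Fragment 2: offset=14 data="r" -> buffer=???????edSzt??r -> prefix_len=0
Fragment 3: offset=5 data="lY" -> buffer=?????lYedSzt??r -> prefix_len=0
Fragment 4: offset=12 data="Gn" -> buffer=?????lYedSztGnr -> prefix_len=0
Fragment 5: offset=0 data="SbAvk" -> buffer=SbAvklYedSztGnr -> prefix_len=15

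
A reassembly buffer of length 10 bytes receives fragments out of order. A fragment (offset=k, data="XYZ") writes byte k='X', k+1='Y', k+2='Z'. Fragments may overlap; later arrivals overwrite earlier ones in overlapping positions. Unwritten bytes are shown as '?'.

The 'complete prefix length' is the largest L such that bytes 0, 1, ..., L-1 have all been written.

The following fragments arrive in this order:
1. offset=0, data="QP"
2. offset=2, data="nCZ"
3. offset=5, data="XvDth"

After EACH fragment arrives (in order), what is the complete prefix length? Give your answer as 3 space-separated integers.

Fragment 1: offset=0 data="QP" -> buffer=QP???????? -> prefix_len=2
Fragment 2: offset=2 data="nCZ" -> buffer=QPnCZ????? -> prefix_len=5
Fragment 3: offset=5 data="XvDth" -> buffer=QPnCZXvDth -> prefix_len=10

Answer: 2 5 10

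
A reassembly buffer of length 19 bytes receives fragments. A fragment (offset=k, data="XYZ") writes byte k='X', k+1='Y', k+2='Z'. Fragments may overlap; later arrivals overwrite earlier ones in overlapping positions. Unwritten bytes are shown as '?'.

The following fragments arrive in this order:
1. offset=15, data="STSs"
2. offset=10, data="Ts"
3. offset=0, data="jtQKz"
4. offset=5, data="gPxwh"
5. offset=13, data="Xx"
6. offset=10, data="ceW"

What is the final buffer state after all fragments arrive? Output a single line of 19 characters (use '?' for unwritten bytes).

Fragment 1: offset=15 data="STSs" -> buffer=???????????????STSs
Fragment 2: offset=10 data="Ts" -> buffer=??????????Ts???STSs
Fragment 3: offset=0 data="jtQKz" -> buffer=jtQKz?????Ts???STSs
Fragment 4: offset=5 data="gPxwh" -> buffer=jtQKzgPxwhTs???STSs
Fragment 5: offset=13 data="Xx" -> buffer=jtQKzgPxwhTs?XxSTSs
Fragment 6: offset=10 data="ceW" -> buffer=jtQKzgPxwhceWXxSTSs

Answer: jtQKzgPxwhceWXxSTSs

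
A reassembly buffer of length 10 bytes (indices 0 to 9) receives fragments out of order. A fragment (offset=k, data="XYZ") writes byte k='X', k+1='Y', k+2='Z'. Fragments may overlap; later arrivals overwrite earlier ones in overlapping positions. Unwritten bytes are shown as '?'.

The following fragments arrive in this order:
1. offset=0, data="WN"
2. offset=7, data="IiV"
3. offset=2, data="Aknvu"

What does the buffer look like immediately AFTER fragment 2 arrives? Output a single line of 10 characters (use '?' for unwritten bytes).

Fragment 1: offset=0 data="WN" -> buffer=WN????????
Fragment 2: offset=7 data="IiV" -> buffer=WN?????IiV

Answer: WN?????IiV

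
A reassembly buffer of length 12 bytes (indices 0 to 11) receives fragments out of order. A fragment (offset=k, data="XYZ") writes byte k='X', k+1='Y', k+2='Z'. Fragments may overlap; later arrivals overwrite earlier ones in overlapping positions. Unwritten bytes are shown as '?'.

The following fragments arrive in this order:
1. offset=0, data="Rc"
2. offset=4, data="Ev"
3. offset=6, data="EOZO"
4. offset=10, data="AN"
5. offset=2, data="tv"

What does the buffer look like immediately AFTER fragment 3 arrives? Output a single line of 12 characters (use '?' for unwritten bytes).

Fragment 1: offset=0 data="Rc" -> buffer=Rc??????????
Fragment 2: offset=4 data="Ev" -> buffer=Rc??Ev??????
Fragment 3: offset=6 data="EOZO" -> buffer=Rc??EvEOZO??

Answer: Rc??EvEOZO??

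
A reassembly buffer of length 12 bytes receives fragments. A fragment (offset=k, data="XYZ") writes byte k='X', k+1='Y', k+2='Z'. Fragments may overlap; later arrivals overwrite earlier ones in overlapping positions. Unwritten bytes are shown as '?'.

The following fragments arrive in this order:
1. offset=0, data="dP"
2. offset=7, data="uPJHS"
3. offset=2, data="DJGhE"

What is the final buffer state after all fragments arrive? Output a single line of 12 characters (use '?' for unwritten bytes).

Answer: dPDJGhEuPJHS

Derivation:
Fragment 1: offset=0 data="dP" -> buffer=dP??????????
Fragment 2: offset=7 data="uPJHS" -> buffer=dP?????uPJHS
Fragment 3: offset=2 data="DJGhE" -> buffer=dPDJGhEuPJHS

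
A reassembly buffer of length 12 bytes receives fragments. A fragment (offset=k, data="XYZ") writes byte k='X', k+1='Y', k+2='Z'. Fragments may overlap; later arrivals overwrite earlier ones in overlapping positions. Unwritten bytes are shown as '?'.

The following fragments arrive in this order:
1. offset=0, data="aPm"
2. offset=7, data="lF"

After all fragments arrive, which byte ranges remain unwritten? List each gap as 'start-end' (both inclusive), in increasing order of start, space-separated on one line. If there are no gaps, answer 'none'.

Fragment 1: offset=0 len=3
Fragment 2: offset=7 len=2
Gaps: 3-6 9-11

Answer: 3-6 9-11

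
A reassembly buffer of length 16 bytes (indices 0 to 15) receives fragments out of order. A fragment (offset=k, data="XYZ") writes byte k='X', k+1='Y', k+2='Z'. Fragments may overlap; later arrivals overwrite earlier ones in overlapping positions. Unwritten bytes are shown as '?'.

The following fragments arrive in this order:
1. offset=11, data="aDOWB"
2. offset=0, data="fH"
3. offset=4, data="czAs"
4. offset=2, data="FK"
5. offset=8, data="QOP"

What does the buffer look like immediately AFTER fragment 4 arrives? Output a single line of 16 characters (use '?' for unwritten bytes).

Answer: fHFKczAs???aDOWB

Derivation:
Fragment 1: offset=11 data="aDOWB" -> buffer=???????????aDOWB
Fragment 2: offset=0 data="fH" -> buffer=fH?????????aDOWB
Fragment 3: offset=4 data="czAs" -> buffer=fH??czAs???aDOWB
Fragment 4: offset=2 data="FK" -> buffer=fHFKczAs???aDOWB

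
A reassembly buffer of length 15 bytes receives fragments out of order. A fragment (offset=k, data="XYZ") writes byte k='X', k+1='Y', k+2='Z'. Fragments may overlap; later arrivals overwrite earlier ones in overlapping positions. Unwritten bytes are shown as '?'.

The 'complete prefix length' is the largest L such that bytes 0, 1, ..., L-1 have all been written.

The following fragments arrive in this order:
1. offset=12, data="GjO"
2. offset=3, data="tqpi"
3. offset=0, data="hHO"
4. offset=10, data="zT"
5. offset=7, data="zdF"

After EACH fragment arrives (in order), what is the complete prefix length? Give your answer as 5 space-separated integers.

Answer: 0 0 7 7 15

Derivation:
Fragment 1: offset=12 data="GjO" -> buffer=????????????GjO -> prefix_len=0
Fragment 2: offset=3 data="tqpi" -> buffer=???tqpi?????GjO -> prefix_len=0
Fragment 3: offset=0 data="hHO" -> buffer=hHOtqpi?????GjO -> prefix_len=7
Fragment 4: offset=10 data="zT" -> buffer=hHOtqpi???zTGjO -> prefix_len=7
Fragment 5: offset=7 data="zdF" -> buffer=hHOtqpizdFzTGjO -> prefix_len=15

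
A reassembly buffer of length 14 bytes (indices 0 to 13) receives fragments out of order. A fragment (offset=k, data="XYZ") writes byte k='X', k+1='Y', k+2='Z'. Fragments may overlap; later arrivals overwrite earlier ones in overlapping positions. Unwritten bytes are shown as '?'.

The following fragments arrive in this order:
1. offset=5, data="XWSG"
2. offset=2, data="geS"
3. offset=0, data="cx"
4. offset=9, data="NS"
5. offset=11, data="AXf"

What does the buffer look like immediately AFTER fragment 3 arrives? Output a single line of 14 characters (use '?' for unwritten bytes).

Answer: cxgeSXWSG?????

Derivation:
Fragment 1: offset=5 data="XWSG" -> buffer=?????XWSG?????
Fragment 2: offset=2 data="geS" -> buffer=??geSXWSG?????
Fragment 3: offset=0 data="cx" -> buffer=cxgeSXWSG?????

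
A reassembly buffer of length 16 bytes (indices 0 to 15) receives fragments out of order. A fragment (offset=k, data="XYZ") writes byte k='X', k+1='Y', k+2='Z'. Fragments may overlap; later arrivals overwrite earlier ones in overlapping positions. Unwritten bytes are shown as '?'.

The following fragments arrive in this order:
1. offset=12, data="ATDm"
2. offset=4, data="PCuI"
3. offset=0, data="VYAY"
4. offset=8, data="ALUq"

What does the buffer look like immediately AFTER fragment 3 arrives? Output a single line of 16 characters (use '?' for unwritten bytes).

Answer: VYAYPCuI????ATDm

Derivation:
Fragment 1: offset=12 data="ATDm" -> buffer=????????????ATDm
Fragment 2: offset=4 data="PCuI" -> buffer=????PCuI????ATDm
Fragment 3: offset=0 data="VYAY" -> buffer=VYAYPCuI????ATDm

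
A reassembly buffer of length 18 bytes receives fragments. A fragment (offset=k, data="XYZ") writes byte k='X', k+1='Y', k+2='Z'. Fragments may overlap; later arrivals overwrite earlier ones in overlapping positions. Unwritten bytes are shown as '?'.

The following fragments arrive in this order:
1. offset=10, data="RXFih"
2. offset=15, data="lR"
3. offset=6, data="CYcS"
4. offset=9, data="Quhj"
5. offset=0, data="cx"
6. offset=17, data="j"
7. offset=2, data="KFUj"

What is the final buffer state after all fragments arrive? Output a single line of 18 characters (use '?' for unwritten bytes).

Answer: cxKFUjCYcQuhjihlRj

Derivation:
Fragment 1: offset=10 data="RXFih" -> buffer=??????????RXFih???
Fragment 2: offset=15 data="lR" -> buffer=??????????RXFihlR?
Fragment 3: offset=6 data="CYcS" -> buffer=??????CYcSRXFihlR?
Fragment 4: offset=9 data="Quhj" -> buffer=??????CYcQuhjihlR?
Fragment 5: offset=0 data="cx" -> buffer=cx????CYcQuhjihlR?
Fragment 6: offset=17 data="j" -> buffer=cx????CYcQuhjihlRj
Fragment 7: offset=2 data="KFUj" -> buffer=cxKFUjCYcQuhjihlRj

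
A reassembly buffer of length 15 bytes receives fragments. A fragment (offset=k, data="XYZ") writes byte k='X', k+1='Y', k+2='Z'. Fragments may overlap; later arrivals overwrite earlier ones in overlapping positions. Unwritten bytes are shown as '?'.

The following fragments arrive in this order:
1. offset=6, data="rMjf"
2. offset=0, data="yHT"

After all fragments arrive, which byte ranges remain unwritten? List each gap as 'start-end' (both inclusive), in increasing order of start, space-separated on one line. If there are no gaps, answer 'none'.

Answer: 3-5 10-14

Derivation:
Fragment 1: offset=6 len=4
Fragment 2: offset=0 len=3
Gaps: 3-5 10-14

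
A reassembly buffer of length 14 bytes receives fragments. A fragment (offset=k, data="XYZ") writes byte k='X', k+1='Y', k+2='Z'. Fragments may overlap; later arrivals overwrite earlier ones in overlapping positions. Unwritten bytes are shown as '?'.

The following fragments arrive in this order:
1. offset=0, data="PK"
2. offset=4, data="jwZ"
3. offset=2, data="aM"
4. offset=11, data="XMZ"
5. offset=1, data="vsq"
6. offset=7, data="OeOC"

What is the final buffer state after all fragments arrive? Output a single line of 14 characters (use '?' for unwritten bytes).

Answer: PvsqjwZOeOCXMZ

Derivation:
Fragment 1: offset=0 data="PK" -> buffer=PK????????????
Fragment 2: offset=4 data="jwZ" -> buffer=PK??jwZ???????
Fragment 3: offset=2 data="aM" -> buffer=PKaMjwZ???????
Fragment 4: offset=11 data="XMZ" -> buffer=PKaMjwZ????XMZ
Fragment 5: offset=1 data="vsq" -> buffer=PvsqjwZ????XMZ
Fragment 6: offset=7 data="OeOC" -> buffer=PvsqjwZOeOCXMZ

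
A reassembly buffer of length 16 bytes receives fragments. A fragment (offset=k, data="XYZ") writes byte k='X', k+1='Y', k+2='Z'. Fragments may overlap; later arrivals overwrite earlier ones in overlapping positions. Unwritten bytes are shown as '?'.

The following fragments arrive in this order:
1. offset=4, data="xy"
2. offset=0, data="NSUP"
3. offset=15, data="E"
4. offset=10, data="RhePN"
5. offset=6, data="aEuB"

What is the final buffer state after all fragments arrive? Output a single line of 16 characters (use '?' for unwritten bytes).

Answer: NSUPxyaEuBRhePNE

Derivation:
Fragment 1: offset=4 data="xy" -> buffer=????xy??????????
Fragment 2: offset=0 data="NSUP" -> buffer=NSUPxy??????????
Fragment 3: offset=15 data="E" -> buffer=NSUPxy?????????E
Fragment 4: offset=10 data="RhePN" -> buffer=NSUPxy????RhePNE
Fragment 5: offset=6 data="aEuB" -> buffer=NSUPxyaEuBRhePNE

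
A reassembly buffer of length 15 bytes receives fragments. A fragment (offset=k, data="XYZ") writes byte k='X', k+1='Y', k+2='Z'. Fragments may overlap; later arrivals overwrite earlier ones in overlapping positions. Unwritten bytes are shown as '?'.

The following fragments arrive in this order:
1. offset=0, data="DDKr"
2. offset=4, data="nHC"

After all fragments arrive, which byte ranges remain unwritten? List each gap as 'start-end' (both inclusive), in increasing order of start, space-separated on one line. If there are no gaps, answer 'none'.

Fragment 1: offset=0 len=4
Fragment 2: offset=4 len=3
Gaps: 7-14

Answer: 7-14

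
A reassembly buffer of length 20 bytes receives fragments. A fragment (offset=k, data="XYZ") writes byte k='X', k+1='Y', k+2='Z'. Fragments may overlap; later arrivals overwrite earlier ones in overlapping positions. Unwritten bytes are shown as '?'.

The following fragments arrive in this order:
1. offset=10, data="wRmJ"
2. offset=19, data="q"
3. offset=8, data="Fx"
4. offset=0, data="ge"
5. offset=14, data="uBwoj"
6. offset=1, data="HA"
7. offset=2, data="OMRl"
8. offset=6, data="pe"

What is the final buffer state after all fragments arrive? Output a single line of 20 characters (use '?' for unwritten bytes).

Answer: gHOMRlpeFxwRmJuBwojq

Derivation:
Fragment 1: offset=10 data="wRmJ" -> buffer=??????????wRmJ??????
Fragment 2: offset=19 data="q" -> buffer=??????????wRmJ?????q
Fragment 3: offset=8 data="Fx" -> buffer=????????FxwRmJ?????q
Fragment 4: offset=0 data="ge" -> buffer=ge??????FxwRmJ?????q
Fragment 5: offset=14 data="uBwoj" -> buffer=ge??????FxwRmJuBwojq
Fragment 6: offset=1 data="HA" -> buffer=gHA?????FxwRmJuBwojq
Fragment 7: offset=2 data="OMRl" -> buffer=gHOMRl??FxwRmJuBwojq
Fragment 8: offset=6 data="pe" -> buffer=gHOMRlpeFxwRmJuBwojq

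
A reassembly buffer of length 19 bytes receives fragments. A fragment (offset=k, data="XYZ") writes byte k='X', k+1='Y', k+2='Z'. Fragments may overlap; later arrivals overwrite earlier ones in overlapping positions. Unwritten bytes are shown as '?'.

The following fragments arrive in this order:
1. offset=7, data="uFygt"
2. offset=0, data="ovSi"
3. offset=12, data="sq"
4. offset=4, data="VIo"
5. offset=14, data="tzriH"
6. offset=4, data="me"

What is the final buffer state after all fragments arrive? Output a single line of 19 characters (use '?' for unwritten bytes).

Answer: ovSimeouFygtsqtzriH

Derivation:
Fragment 1: offset=7 data="uFygt" -> buffer=???????uFygt???????
Fragment 2: offset=0 data="ovSi" -> buffer=ovSi???uFygt???????
Fragment 3: offset=12 data="sq" -> buffer=ovSi???uFygtsq?????
Fragment 4: offset=4 data="VIo" -> buffer=ovSiVIouFygtsq?????
Fragment 5: offset=14 data="tzriH" -> buffer=ovSiVIouFygtsqtzriH
Fragment 6: offset=4 data="me" -> buffer=ovSimeouFygtsqtzriH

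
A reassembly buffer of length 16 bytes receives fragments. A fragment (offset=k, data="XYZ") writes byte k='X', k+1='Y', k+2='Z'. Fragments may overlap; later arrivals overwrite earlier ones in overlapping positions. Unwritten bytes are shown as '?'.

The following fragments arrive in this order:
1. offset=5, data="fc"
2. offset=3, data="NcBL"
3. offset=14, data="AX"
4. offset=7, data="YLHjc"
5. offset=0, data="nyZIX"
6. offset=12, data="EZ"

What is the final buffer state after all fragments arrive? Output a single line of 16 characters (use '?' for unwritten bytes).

Fragment 1: offset=5 data="fc" -> buffer=?????fc?????????
Fragment 2: offset=3 data="NcBL" -> buffer=???NcBL?????????
Fragment 3: offset=14 data="AX" -> buffer=???NcBL???????AX
Fragment 4: offset=7 data="YLHjc" -> buffer=???NcBLYLHjc??AX
Fragment 5: offset=0 data="nyZIX" -> buffer=nyZIXBLYLHjc??AX
Fragment 6: offset=12 data="EZ" -> buffer=nyZIXBLYLHjcEZAX

Answer: nyZIXBLYLHjcEZAX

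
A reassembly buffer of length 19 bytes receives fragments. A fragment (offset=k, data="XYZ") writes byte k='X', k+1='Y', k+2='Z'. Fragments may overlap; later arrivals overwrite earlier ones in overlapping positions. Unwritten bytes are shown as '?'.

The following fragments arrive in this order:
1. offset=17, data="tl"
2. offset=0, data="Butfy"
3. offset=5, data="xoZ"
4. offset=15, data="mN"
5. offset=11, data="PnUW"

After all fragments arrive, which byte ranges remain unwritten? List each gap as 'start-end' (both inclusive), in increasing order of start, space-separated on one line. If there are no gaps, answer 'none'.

Answer: 8-10

Derivation:
Fragment 1: offset=17 len=2
Fragment 2: offset=0 len=5
Fragment 3: offset=5 len=3
Fragment 4: offset=15 len=2
Fragment 5: offset=11 len=4
Gaps: 8-10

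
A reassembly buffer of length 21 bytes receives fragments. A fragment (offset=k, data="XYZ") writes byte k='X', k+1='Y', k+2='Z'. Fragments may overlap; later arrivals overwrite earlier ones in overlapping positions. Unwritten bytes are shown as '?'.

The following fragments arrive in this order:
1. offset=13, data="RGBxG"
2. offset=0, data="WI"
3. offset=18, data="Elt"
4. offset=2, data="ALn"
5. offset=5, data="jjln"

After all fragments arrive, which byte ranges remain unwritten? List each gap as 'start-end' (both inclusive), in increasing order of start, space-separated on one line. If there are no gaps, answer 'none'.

Answer: 9-12

Derivation:
Fragment 1: offset=13 len=5
Fragment 2: offset=0 len=2
Fragment 3: offset=18 len=3
Fragment 4: offset=2 len=3
Fragment 5: offset=5 len=4
Gaps: 9-12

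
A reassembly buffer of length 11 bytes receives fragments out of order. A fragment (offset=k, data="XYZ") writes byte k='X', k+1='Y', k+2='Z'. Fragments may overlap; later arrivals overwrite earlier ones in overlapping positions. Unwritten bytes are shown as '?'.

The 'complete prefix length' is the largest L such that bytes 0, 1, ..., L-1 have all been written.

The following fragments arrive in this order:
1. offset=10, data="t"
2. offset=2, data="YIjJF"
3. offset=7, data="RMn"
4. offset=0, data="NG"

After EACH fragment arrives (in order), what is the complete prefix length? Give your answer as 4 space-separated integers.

Fragment 1: offset=10 data="t" -> buffer=??????????t -> prefix_len=0
Fragment 2: offset=2 data="YIjJF" -> buffer=??YIjJF???t -> prefix_len=0
Fragment 3: offset=7 data="RMn" -> buffer=??YIjJFRMnt -> prefix_len=0
Fragment 4: offset=0 data="NG" -> buffer=NGYIjJFRMnt -> prefix_len=11

Answer: 0 0 0 11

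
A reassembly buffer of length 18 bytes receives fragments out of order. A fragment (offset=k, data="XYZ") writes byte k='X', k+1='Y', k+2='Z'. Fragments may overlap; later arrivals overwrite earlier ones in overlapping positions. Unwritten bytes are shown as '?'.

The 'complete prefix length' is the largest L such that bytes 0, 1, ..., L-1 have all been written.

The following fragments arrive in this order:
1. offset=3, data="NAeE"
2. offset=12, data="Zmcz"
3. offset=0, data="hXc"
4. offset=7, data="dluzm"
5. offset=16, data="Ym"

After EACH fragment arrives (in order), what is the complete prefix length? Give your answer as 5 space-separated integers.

Fragment 1: offset=3 data="NAeE" -> buffer=???NAeE??????????? -> prefix_len=0
Fragment 2: offset=12 data="Zmcz" -> buffer=???NAeE?????Zmcz?? -> prefix_len=0
Fragment 3: offset=0 data="hXc" -> buffer=hXcNAeE?????Zmcz?? -> prefix_len=7
Fragment 4: offset=7 data="dluzm" -> buffer=hXcNAeEdluzmZmcz?? -> prefix_len=16
Fragment 5: offset=16 data="Ym" -> buffer=hXcNAeEdluzmZmczYm -> prefix_len=18

Answer: 0 0 7 16 18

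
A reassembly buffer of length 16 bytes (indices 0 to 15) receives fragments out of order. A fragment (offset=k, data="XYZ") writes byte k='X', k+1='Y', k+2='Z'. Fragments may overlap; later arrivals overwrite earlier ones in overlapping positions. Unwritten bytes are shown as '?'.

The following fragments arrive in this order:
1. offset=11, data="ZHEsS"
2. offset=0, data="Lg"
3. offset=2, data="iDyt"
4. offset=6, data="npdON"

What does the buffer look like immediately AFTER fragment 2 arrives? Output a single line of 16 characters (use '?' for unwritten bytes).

Answer: Lg?????????ZHEsS

Derivation:
Fragment 1: offset=11 data="ZHEsS" -> buffer=???????????ZHEsS
Fragment 2: offset=0 data="Lg" -> buffer=Lg?????????ZHEsS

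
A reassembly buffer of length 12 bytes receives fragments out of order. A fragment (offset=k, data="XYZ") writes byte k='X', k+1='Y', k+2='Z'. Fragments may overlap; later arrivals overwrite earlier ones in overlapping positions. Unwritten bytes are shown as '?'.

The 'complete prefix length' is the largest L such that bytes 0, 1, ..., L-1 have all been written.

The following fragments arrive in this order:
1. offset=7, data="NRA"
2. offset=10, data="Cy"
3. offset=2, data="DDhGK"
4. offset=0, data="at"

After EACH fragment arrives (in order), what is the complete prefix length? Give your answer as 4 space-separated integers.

Fragment 1: offset=7 data="NRA" -> buffer=???????NRA?? -> prefix_len=0
Fragment 2: offset=10 data="Cy" -> buffer=???????NRACy -> prefix_len=0
Fragment 3: offset=2 data="DDhGK" -> buffer=??DDhGKNRACy -> prefix_len=0
Fragment 4: offset=0 data="at" -> buffer=atDDhGKNRACy -> prefix_len=12

Answer: 0 0 0 12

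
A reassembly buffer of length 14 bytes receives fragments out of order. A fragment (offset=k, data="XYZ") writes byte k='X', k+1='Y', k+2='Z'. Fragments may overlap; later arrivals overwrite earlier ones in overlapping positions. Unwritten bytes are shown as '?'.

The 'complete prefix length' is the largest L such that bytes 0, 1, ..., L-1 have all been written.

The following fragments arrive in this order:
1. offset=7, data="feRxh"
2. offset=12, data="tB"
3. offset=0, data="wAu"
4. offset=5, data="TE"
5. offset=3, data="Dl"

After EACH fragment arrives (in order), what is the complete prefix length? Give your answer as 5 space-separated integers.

Answer: 0 0 3 3 14

Derivation:
Fragment 1: offset=7 data="feRxh" -> buffer=???????feRxh?? -> prefix_len=0
Fragment 2: offset=12 data="tB" -> buffer=???????feRxhtB -> prefix_len=0
Fragment 3: offset=0 data="wAu" -> buffer=wAu????feRxhtB -> prefix_len=3
Fragment 4: offset=5 data="TE" -> buffer=wAu??TEfeRxhtB -> prefix_len=3
Fragment 5: offset=3 data="Dl" -> buffer=wAuDlTEfeRxhtB -> prefix_len=14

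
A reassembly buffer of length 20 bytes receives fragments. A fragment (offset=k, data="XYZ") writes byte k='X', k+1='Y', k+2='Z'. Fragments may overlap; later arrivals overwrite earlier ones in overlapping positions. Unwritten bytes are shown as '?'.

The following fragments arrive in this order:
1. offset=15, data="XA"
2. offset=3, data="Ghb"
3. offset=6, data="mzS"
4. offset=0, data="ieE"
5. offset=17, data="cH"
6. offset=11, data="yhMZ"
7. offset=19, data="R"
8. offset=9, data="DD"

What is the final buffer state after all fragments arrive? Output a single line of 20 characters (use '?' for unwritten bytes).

Fragment 1: offset=15 data="XA" -> buffer=???????????????XA???
Fragment 2: offset=3 data="Ghb" -> buffer=???Ghb?????????XA???
Fragment 3: offset=6 data="mzS" -> buffer=???GhbmzS??????XA???
Fragment 4: offset=0 data="ieE" -> buffer=ieEGhbmzS??????XA???
Fragment 5: offset=17 data="cH" -> buffer=ieEGhbmzS??????XAcH?
Fragment 6: offset=11 data="yhMZ" -> buffer=ieEGhbmzS??yhMZXAcH?
Fragment 7: offset=19 data="R" -> buffer=ieEGhbmzS??yhMZXAcHR
Fragment 8: offset=9 data="DD" -> buffer=ieEGhbmzSDDyhMZXAcHR

Answer: ieEGhbmzSDDyhMZXAcHR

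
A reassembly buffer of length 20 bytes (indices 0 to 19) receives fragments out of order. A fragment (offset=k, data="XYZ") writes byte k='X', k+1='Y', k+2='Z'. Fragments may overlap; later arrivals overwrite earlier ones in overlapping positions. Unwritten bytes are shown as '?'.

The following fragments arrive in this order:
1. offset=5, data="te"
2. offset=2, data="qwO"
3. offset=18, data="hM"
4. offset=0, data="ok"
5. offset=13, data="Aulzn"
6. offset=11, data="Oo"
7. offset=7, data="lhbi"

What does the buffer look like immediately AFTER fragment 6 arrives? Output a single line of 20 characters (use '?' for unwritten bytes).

Answer: okqwOte????OoAulznhM

Derivation:
Fragment 1: offset=5 data="te" -> buffer=?????te?????????????
Fragment 2: offset=2 data="qwO" -> buffer=??qwOte?????????????
Fragment 3: offset=18 data="hM" -> buffer=??qwOte???????????hM
Fragment 4: offset=0 data="ok" -> buffer=okqwOte???????????hM
Fragment 5: offset=13 data="Aulzn" -> buffer=okqwOte??????AulznhM
Fragment 6: offset=11 data="Oo" -> buffer=okqwOte????OoAulznhM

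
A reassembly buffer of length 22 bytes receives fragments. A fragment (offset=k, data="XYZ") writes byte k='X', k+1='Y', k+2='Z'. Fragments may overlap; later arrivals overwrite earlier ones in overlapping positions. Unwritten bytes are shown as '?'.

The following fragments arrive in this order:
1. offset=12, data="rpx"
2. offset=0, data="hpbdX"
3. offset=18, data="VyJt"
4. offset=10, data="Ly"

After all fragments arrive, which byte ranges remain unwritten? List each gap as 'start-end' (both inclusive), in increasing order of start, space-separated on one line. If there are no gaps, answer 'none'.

Answer: 5-9 15-17

Derivation:
Fragment 1: offset=12 len=3
Fragment 2: offset=0 len=5
Fragment 3: offset=18 len=4
Fragment 4: offset=10 len=2
Gaps: 5-9 15-17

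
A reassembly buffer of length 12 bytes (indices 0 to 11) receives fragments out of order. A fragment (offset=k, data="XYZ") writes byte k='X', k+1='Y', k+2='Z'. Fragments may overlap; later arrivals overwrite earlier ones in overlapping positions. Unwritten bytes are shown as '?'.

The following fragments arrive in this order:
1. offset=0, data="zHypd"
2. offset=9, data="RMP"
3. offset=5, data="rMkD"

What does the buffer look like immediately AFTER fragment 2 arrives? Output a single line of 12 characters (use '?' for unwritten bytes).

Fragment 1: offset=0 data="zHypd" -> buffer=zHypd???????
Fragment 2: offset=9 data="RMP" -> buffer=zHypd????RMP

Answer: zHypd????RMP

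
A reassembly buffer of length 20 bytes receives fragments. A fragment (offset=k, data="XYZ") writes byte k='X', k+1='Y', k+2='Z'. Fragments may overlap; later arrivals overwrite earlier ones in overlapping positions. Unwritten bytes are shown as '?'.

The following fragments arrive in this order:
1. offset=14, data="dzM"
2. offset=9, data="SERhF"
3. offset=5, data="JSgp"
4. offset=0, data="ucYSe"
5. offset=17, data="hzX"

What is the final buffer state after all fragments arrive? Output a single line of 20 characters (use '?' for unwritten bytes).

Answer: ucYSeJSgpSERhFdzMhzX

Derivation:
Fragment 1: offset=14 data="dzM" -> buffer=??????????????dzM???
Fragment 2: offset=9 data="SERhF" -> buffer=?????????SERhFdzM???
Fragment 3: offset=5 data="JSgp" -> buffer=?????JSgpSERhFdzM???
Fragment 4: offset=0 data="ucYSe" -> buffer=ucYSeJSgpSERhFdzM???
Fragment 5: offset=17 data="hzX" -> buffer=ucYSeJSgpSERhFdzMhzX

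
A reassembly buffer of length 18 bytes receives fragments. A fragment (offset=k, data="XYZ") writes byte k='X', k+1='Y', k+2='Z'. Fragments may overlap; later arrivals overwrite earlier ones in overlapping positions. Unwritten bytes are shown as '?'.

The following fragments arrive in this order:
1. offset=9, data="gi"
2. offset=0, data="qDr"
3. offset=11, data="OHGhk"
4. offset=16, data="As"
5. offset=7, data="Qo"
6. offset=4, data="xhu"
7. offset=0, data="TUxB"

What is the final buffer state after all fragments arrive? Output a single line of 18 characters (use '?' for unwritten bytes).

Fragment 1: offset=9 data="gi" -> buffer=?????????gi???????
Fragment 2: offset=0 data="qDr" -> buffer=qDr??????gi???????
Fragment 3: offset=11 data="OHGhk" -> buffer=qDr??????giOHGhk??
Fragment 4: offset=16 data="As" -> buffer=qDr??????giOHGhkAs
Fragment 5: offset=7 data="Qo" -> buffer=qDr????QogiOHGhkAs
Fragment 6: offset=4 data="xhu" -> buffer=qDr?xhuQogiOHGhkAs
Fragment 7: offset=0 data="TUxB" -> buffer=TUxBxhuQogiOHGhkAs

Answer: TUxBxhuQogiOHGhkAs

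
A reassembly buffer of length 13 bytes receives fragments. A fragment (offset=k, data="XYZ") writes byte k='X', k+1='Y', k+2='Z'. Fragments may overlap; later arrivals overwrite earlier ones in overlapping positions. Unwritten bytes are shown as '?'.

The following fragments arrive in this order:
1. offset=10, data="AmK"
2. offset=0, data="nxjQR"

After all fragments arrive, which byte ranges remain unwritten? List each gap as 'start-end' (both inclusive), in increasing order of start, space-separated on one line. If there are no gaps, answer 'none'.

Fragment 1: offset=10 len=3
Fragment 2: offset=0 len=5
Gaps: 5-9

Answer: 5-9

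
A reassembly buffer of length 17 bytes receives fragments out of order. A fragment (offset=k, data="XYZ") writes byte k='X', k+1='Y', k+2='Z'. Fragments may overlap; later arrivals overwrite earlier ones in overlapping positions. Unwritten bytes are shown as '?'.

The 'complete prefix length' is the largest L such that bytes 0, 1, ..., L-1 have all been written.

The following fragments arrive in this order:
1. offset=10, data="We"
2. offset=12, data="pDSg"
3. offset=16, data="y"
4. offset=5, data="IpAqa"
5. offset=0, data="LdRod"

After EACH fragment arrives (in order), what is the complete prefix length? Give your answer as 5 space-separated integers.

Fragment 1: offset=10 data="We" -> buffer=??????????We????? -> prefix_len=0
Fragment 2: offset=12 data="pDSg" -> buffer=??????????WepDSg? -> prefix_len=0
Fragment 3: offset=16 data="y" -> buffer=??????????WepDSgy -> prefix_len=0
Fragment 4: offset=5 data="IpAqa" -> buffer=?????IpAqaWepDSgy -> prefix_len=0
Fragment 5: offset=0 data="LdRod" -> buffer=LdRodIpAqaWepDSgy -> prefix_len=17

Answer: 0 0 0 0 17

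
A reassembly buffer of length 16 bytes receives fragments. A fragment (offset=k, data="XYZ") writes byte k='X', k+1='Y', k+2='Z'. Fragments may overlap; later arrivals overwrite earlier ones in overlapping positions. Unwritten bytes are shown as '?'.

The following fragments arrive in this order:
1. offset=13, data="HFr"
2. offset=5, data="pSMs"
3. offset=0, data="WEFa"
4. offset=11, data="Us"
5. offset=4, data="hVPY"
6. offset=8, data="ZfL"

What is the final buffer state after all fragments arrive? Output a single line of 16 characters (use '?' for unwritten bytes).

Fragment 1: offset=13 data="HFr" -> buffer=?????????????HFr
Fragment 2: offset=5 data="pSMs" -> buffer=?????pSMs????HFr
Fragment 3: offset=0 data="WEFa" -> buffer=WEFa?pSMs????HFr
Fragment 4: offset=11 data="Us" -> buffer=WEFa?pSMs??UsHFr
Fragment 5: offset=4 data="hVPY" -> buffer=WEFahVPYs??UsHFr
Fragment 6: offset=8 data="ZfL" -> buffer=WEFahVPYZfLUsHFr

Answer: WEFahVPYZfLUsHFr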